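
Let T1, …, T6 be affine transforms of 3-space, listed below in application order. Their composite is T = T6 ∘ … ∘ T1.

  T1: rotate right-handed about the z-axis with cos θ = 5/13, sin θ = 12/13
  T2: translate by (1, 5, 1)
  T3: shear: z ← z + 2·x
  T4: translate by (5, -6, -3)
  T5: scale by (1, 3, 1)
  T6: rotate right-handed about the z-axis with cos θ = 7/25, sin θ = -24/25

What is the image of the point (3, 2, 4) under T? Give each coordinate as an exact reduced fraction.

T(p) = (2859/325, -963/325, 34/13)

T1 rotate right-handed about the z-axis with cos θ = 5/13, sin θ = 12/13: (3, 2, 4) → (-9/13, 46/13, 4)
T2 translate by (1, 5, 1): (-9/13, 46/13, 4) → (4/13, 111/13, 5)
T3 shear: z ← z + 2·x: (4/13, 111/13, 5) → (4/13, 111/13, 73/13)
T4 translate by (5, -6, -3): (4/13, 111/13, 73/13) → (69/13, 33/13, 34/13)
T5 scale by (1, 3, 1): (69/13, 33/13, 34/13) → (69/13, 99/13, 34/13)
T6 rotate right-handed about the z-axis with cos θ = 7/25, sin θ = -24/25: (69/13, 99/13, 34/13) → (2859/325, -963/325, 34/13)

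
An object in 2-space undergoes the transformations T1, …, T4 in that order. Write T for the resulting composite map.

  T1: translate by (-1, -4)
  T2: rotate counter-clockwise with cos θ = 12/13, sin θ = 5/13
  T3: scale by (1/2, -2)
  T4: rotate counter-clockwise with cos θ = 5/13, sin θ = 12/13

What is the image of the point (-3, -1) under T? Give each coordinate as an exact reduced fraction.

T1 translate by (-1, -4): (-3, -1) → (-4, -5)
T2 rotate counter-clockwise with cos θ = 12/13, sin θ = 5/13: (-4, -5) → (-23/13, -80/13)
T3 scale by (1/2, -2): (-23/13, -80/13) → (-23/26, 160/13)
T4 rotate counter-clockwise with cos θ = 5/13, sin θ = 12/13: (-23/26, 160/13) → (-3955/338, 662/169)

T(p) = (-3955/338, 662/169)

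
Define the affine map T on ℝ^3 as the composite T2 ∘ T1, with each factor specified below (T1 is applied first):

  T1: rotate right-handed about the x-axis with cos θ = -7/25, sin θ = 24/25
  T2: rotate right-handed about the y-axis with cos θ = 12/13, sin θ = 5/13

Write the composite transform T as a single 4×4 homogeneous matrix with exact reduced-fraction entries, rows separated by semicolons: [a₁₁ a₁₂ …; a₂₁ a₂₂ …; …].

T = [12/13 24/65 -7/65 0; 0 -7/25 -24/25 0; -5/13 288/325 -84/325 0; 0 0 0 1]

T1 = [1 0 0 0; 0 -7/25 -24/25 0; 0 24/25 -7/25 0; 0 0 0 1]
T2·T1 = [12/13 24/65 -7/65 0; 0 -7/25 -24/25 0; -5/13 288/325 -84/325 0; 0 0 0 1]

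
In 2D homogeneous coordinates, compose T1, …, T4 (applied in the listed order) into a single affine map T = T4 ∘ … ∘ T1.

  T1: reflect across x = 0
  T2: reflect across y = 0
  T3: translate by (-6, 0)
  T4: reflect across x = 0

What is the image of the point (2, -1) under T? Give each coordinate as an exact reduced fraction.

T(p) = (8, 1)

T1 reflect across x = 0: (2, -1) → (-2, -1)
T2 reflect across y = 0: (-2, -1) → (-2, 1)
T3 translate by (-6, 0): (-2, 1) → (-8, 1)
T4 reflect across x = 0: (-8, 1) → (8, 1)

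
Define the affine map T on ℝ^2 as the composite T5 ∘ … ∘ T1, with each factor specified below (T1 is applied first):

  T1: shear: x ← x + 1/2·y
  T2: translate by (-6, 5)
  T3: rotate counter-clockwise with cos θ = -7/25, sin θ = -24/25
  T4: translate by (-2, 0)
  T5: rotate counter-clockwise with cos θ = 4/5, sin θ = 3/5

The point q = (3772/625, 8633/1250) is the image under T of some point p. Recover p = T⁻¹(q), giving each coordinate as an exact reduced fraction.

T1 = [1 1/2 0; 0 1 0; 0 0 1]
T2·T1 = [1 1/2 -6; 0 1 5; 0 0 1]
T3·…·T1 = [-7/25 41/50 162/25; -24/25 -19/25 109/25; 0 0 1]
T4·…·T1 = [-7/25 41/50 112/25; -24/25 -19/25 109/25; 0 0 1]
T5·…·T1 = [44/125 139/125 121/125; -117/125 -29/250 772/125; 0 0 1]
det M = 1; M⁻¹ = [-29/250 -139/125 349/50; 117/125 44/125 -77/25; 0 0 1]
M⁻¹ · (3772/625, 8633/1250)ᵀ = (-7/5, 5)ᵀ

p = (-7/5, 5)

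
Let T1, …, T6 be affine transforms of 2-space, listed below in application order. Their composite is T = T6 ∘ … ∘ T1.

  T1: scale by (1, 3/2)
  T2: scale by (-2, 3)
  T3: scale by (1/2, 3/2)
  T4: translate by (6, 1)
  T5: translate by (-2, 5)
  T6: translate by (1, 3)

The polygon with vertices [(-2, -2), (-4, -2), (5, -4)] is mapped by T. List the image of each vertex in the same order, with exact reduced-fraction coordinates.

image vertices: (7, -9/2), (9, -9/2), (0, -18)

T1 scale by (1, 3/2): (-2, -2) → (-2, -3); (-4, -2) → (-4, -3); (5, -4) → (5, -6)
T2 scale by (-2, 3): (-2, -3) → (4, -9); (-4, -3) → (8, -9); (5, -6) → (-10, -18)
T3 scale by (1/2, 3/2): (4, -9) → (2, -27/2); (8, -9) → (4, -27/2); (-10, -18) → (-5, -27)
T4 translate by (6, 1): (2, -27/2) → (8, -25/2); (4, -27/2) → (10, -25/2); (-5, -27) → (1, -26)
T5 translate by (-2, 5): (8, -25/2) → (6, -15/2); (10, -25/2) → (8, -15/2); (1, -26) → (-1, -21)
T6 translate by (1, 3): (6, -15/2) → (7, -9/2); (8, -15/2) → (9, -9/2); (-1, -21) → (0, -18)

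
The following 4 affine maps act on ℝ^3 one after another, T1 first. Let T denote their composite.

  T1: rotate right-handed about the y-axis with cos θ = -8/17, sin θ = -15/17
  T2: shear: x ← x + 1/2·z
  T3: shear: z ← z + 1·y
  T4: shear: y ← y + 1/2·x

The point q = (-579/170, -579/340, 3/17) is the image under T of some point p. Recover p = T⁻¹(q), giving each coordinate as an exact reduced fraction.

p = (9/5, 0, 3)

T1 = [-8/17 0 -15/17 0; 0 1 0 0; 15/17 0 -8/17 0; 0 0 0 1]
T2·T1 = [-1/34 0 -19/17 0; 0 1 0 0; 15/17 0 -8/17 0; 0 0 0 1]
T3·…·T1 = [-1/34 0 -19/17 0; 0 1 0 0; 15/17 1 -8/17 0; 0 0 0 1]
T4·…·T1 = [-1/34 0 -19/17 0; -1/68 1 -19/34 0; 15/17 1 -8/17 0; 0 0 0 1]
det M = 1; M⁻¹ = [3/34 -19/17 19/17 0; -1/2 1 0 0; -61/68 1/34 -1/34 0; 0 0 0 1]
M⁻¹ · (-579/170, -579/340, 3/17)ᵀ = (9/5, 0, 3)ᵀ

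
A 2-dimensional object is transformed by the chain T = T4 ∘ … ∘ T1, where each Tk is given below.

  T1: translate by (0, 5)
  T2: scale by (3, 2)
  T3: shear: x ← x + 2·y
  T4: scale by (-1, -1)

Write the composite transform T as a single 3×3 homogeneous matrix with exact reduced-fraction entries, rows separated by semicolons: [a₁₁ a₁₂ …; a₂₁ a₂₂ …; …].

T1 = [1 0 0; 0 1 5; 0 0 1]
T2·T1 = [3 0 0; 0 2 10; 0 0 1]
T3·…·T1 = [3 4 20; 0 2 10; 0 0 1]
T4·…·T1 = [-3 -4 -20; 0 -2 -10; 0 0 1]

T = [-3 -4 -20; 0 -2 -10; 0 0 1]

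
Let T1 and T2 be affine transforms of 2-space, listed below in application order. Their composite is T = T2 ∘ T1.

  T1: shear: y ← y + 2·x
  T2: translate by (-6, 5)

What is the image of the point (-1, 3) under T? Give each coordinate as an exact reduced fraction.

T(p) = (-7, 6)

T1 shear: y ← y + 2·x: (-1, 3) → (-1, 1)
T2 translate by (-6, 5): (-1, 1) → (-7, 6)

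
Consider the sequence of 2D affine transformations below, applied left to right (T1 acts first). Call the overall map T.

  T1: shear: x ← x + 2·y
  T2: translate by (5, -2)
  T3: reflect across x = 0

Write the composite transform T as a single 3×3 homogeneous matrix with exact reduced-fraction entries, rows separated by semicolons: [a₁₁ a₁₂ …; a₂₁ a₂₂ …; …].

T = [-1 -2 -5; 0 1 -2; 0 0 1]

T1 = [1 2 0; 0 1 0; 0 0 1]
T2·T1 = [1 2 5; 0 1 -2; 0 0 1]
T3·…·T1 = [-1 -2 -5; 0 1 -2; 0 0 1]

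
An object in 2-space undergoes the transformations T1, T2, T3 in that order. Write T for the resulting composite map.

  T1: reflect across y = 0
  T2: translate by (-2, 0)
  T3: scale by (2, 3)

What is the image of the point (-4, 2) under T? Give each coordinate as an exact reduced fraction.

T1 reflect across y = 0: (-4, 2) → (-4, -2)
T2 translate by (-2, 0): (-4, -2) → (-6, -2)
T3 scale by (2, 3): (-6, -2) → (-12, -6)

T(p) = (-12, -6)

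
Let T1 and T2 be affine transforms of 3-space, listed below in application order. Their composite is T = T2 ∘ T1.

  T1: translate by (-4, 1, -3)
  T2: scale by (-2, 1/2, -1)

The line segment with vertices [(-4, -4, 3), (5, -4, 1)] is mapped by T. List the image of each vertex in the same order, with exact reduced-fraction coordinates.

T1 translate by (-4, 1, -3): (-4, -4, 3) → (-8, -3, 0); (5, -4, 1) → (1, -3, -2)
T2 scale by (-2, 1/2, -1): (-8, -3, 0) → (16, -3/2, 0); (1, -3, -2) → (-2, -3/2, 2)

image vertices: (16, -3/2, 0), (-2, -3/2, 2)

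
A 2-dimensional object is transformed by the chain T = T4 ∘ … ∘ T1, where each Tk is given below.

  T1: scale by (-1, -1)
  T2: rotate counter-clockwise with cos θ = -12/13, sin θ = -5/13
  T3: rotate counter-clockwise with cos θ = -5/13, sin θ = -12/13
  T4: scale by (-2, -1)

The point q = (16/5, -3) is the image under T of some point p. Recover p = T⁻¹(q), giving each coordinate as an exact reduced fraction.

p = (-3, -8/5)

T1 = [-1 0 0; 0 -1 0; 0 0 1]
T2·T1 = [12/13 -5/13 0; 5/13 12/13 0; 0 0 1]
T3·…·T1 = [0 1 0; -1 0 0; 0 0 1]
T4·…·T1 = [0 -2 0; 1 0 0; 0 0 1]
det M = 2; M⁻¹ = [0 1 0; -1/2 0 0; 0 0 1]
M⁻¹ · (16/5, -3)ᵀ = (-3, -8/5)ᵀ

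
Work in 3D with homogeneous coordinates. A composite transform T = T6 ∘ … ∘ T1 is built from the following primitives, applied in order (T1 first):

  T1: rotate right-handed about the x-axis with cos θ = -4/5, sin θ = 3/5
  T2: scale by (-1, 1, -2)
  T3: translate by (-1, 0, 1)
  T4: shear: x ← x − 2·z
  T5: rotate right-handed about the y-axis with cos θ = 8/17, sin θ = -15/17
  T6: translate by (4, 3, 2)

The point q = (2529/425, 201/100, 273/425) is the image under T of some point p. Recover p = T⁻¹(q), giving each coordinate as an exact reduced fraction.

p = (4, 9/5, -3/4)

T1 = [1 0 0 0; 0 -4/5 -3/5 0; 0 3/5 -4/5 0; 0 0 0 1]
T2·T1 = [-1 0 0 0; 0 -4/5 -3/5 0; 0 -6/5 8/5 0; 0 0 0 1]
T3·…·T1 = [-1 0 0 -1; 0 -4/5 -3/5 0; 0 -6/5 8/5 1; 0 0 0 1]
T4·…·T1 = [-1 12/5 -16/5 -3; 0 -4/5 -3/5 0; 0 -6/5 8/5 1; 0 0 0 1]
T5·…·T1 = [-8/17 186/85 -248/85 -39/17; 0 -4/5 -3/5 0; -15/17 132/85 -176/85 -37/17; 0 0 0 1]
T6·…·T1 = [-8/17 186/85 -248/85 29/17; 0 -4/5 -3/5 3; -15/17 132/85 -176/85 -3/17; 0 0 0 1]
det M = 2; M⁻¹ = [22/17 0 -31/17 -43/17; 9/34 -4/5 -12/85 327/170; -6/17 -3/5 16/85 207/85; 0 0 0 1]
M⁻¹ · (2529/425, 201/100, 273/425)ᵀ = (4, 9/5, -3/4)ᵀ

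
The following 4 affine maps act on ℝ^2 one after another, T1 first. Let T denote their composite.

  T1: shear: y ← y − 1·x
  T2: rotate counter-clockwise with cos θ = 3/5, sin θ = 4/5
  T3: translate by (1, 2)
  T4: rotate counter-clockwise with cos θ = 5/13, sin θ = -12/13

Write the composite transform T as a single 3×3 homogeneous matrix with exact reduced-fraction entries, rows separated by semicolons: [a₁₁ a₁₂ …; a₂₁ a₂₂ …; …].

T = [47/65 16/65 29/13; -79/65 63/65 -2/13; 0 0 1]

T1 = [1 0 0; -1 1 0; 0 0 1]
T2·T1 = [7/5 -4/5 0; 1/5 3/5 0; 0 0 1]
T3·…·T1 = [7/5 -4/5 1; 1/5 3/5 2; 0 0 1]
T4·…·T1 = [47/65 16/65 29/13; -79/65 63/65 -2/13; 0 0 1]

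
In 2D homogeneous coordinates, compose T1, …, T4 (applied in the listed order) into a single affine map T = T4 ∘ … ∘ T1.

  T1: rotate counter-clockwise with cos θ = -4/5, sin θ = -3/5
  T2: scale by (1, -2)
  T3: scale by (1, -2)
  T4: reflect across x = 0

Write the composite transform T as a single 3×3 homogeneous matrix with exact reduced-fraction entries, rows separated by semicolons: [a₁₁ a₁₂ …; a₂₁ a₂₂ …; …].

T = [4/5 -3/5 0; -12/5 -16/5 0; 0 0 1]

T1 = [-4/5 3/5 0; -3/5 -4/5 0; 0 0 1]
T2·T1 = [-4/5 3/5 0; 6/5 8/5 0; 0 0 1]
T3·…·T1 = [-4/5 3/5 0; -12/5 -16/5 0; 0 0 1]
T4·…·T1 = [4/5 -3/5 0; -12/5 -16/5 0; 0 0 1]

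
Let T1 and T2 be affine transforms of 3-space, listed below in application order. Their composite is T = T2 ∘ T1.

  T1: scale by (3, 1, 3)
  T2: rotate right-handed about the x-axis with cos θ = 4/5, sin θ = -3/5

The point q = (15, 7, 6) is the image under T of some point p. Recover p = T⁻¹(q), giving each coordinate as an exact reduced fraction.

p = (5, 2, 3)

T1 = [3 0 0 0; 0 1 0 0; 0 0 3 0; 0 0 0 1]
T2·T1 = [3 0 0 0; 0 4/5 9/5 0; 0 -3/5 12/5 0; 0 0 0 1]
det M = 9; M⁻¹ = [1/3 0 0 0; 0 4/5 -3/5 0; 0 1/5 4/15 0; 0 0 0 1]
M⁻¹ · (15, 7, 6)ᵀ = (5, 2, 3)ᵀ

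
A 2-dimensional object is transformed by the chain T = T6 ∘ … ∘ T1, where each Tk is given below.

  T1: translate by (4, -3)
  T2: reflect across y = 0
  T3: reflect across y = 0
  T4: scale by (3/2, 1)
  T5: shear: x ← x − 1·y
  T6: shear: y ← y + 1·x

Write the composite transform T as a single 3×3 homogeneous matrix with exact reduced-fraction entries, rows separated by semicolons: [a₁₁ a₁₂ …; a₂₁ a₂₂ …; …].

T1 = [1 0 4; 0 1 -3; 0 0 1]
T2·T1 = [1 0 4; 0 -1 3; 0 0 1]
T3·…·T1 = [1 0 4; 0 1 -3; 0 0 1]
T4·…·T1 = [3/2 0 6; 0 1 -3; 0 0 1]
T5·…·T1 = [3/2 -1 9; 0 1 -3; 0 0 1]
T6·…·T1 = [3/2 -1 9; 3/2 0 6; 0 0 1]

T = [3/2 -1 9; 3/2 0 6; 0 0 1]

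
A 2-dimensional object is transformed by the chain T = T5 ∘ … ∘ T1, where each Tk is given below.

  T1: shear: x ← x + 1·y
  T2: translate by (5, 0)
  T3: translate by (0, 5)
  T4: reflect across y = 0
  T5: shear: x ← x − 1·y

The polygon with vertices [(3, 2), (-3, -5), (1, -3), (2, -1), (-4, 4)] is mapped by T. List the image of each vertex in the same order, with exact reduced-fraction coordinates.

T1 shear: x ← x + 1·y: (3, 2) → (5, 2); (-3, -5) → (-8, -5); (1, -3) → (-2, -3); (2, -1) → (1, -1); (-4, 4) → (0, 4)
T2 translate by (5, 0): (5, 2) → (10, 2); (-8, -5) → (-3, -5); (-2, -3) → (3, -3); (1, -1) → (6, -1); (0, 4) → (5, 4)
T3 translate by (0, 5): (10, 2) → (10, 7); (-3, -5) → (-3, 0); (3, -3) → (3, 2); (6, -1) → (6, 4); (5, 4) → (5, 9)
T4 reflect across y = 0: (10, 7) → (10, -7); (-3, 0) → (-3, 0); (3, 2) → (3, -2); (6, 4) → (6, -4); (5, 9) → (5, -9)
T5 shear: x ← x − 1·y: (10, -7) → (17, -7); (-3, 0) → (-3, 0); (3, -2) → (5, -2); (6, -4) → (10, -4); (5, -9) → (14, -9)

image vertices: (17, -7), (-3, 0), (5, -2), (10, -4), (14, -9)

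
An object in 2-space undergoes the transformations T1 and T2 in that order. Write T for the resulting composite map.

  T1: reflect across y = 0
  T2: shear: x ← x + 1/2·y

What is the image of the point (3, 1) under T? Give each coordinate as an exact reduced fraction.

T1 reflect across y = 0: (3, 1) → (3, -1)
T2 shear: x ← x + 1/2·y: (3, -1) → (5/2, -1)

T(p) = (5/2, -1)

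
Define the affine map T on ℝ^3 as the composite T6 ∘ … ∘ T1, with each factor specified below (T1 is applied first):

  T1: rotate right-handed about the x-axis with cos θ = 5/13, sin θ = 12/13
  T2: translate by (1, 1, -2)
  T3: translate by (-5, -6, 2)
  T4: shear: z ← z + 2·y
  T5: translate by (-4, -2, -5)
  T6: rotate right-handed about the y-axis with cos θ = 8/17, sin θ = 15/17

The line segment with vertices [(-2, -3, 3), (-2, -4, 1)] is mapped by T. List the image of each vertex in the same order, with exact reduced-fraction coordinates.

T1 rotate right-handed about the x-axis with cos θ = 5/13, sin θ = 12/13: (-2, -3, 3) → (-2, -51/13, -21/13); (-2, -4, 1) → (-2, -32/13, -43/13)
T2 translate by (1, 1, -2): (-2, -51/13, -21/13) → (-1, -38/13, -47/13); (-2, -32/13, -43/13) → (-1, -19/13, -69/13)
T3 translate by (-5, -6, 2): (-1, -38/13, -47/13) → (-6, -116/13, -21/13); (-1, -19/13, -69/13) → (-6, -97/13, -43/13)
T4 shear: z ← z + 2·y: (-6, -116/13, -21/13) → (-6, -116/13, -253/13); (-6, -97/13, -43/13) → (-6, -97/13, -237/13)
T5 translate by (-4, -2, -5): (-6, -116/13, -253/13) → (-10, -142/13, -318/13); (-6, -97/13, -237/13) → (-10, -123/13, -302/13)
T6 rotate right-handed about the y-axis with cos θ = 8/17, sin θ = 15/17: (-10, -142/13, -318/13) → (-5810/221, -142/13, -594/221); (-10, -123/13, -302/13) → (-5570/221, -123/13, -466/221)

image vertices: (-5810/221, -142/13, -594/221), (-5570/221, -123/13, -466/221)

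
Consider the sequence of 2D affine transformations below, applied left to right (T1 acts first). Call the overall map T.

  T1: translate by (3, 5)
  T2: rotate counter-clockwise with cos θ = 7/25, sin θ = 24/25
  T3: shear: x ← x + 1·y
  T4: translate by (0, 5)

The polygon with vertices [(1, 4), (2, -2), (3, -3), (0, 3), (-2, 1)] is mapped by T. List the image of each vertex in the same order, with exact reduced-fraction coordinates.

T1 translate by (3, 5): (1, 4) → (4, 9); (2, -2) → (5, 3); (3, -3) → (6, 2); (0, 3) → (3, 8); (-2, 1) → (1, 6)
T2 rotate counter-clockwise with cos θ = 7/25, sin θ = 24/25: (4, 9) → (-188/25, 159/25); (5, 3) → (-37/25, 141/25); (6, 2) → (-6/25, 158/25); (3, 8) → (-171/25, 128/25); (1, 6) → (-137/25, 66/25)
T3 shear: x ← x + 1·y: (-188/25, 159/25) → (-29/25, 159/25); (-37/25, 141/25) → (104/25, 141/25); (-6/25, 158/25) → (152/25, 158/25); (-171/25, 128/25) → (-43/25, 128/25); (-137/25, 66/25) → (-71/25, 66/25)
T4 translate by (0, 5): (-29/25, 159/25) → (-29/25, 284/25); (104/25, 141/25) → (104/25, 266/25); (152/25, 158/25) → (152/25, 283/25); (-43/25, 128/25) → (-43/25, 253/25); (-71/25, 66/25) → (-71/25, 191/25)

image vertices: (-29/25, 284/25), (104/25, 266/25), (152/25, 283/25), (-43/25, 253/25), (-71/25, 191/25)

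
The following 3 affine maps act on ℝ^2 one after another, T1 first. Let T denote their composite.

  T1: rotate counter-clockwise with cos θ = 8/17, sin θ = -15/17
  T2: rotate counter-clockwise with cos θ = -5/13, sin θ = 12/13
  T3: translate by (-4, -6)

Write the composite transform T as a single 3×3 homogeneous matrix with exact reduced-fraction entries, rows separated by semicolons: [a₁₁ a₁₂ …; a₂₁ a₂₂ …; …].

T1 = [8/17 15/17 0; -15/17 8/17 0; 0 0 1]
T2·T1 = [140/221 -171/221 0; 171/221 140/221 0; 0 0 1]
T3·…·T1 = [140/221 -171/221 -4; 171/221 140/221 -6; 0 0 1]

T = [140/221 -171/221 -4; 171/221 140/221 -6; 0 0 1]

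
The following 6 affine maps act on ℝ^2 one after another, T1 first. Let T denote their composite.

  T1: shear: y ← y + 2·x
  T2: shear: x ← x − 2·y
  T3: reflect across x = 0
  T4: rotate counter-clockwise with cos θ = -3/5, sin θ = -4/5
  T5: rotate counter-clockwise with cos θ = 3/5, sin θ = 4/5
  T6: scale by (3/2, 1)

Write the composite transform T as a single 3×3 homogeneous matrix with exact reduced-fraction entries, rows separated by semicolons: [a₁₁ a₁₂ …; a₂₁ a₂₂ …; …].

T1 = [1 0 0; 2 1 0; 0 0 1]
T2·T1 = [-3 -2 0; 2 1 0; 0 0 1]
T3·…·T1 = [3 2 0; 2 1 0; 0 0 1]
T4·…·T1 = [-1/5 -2/5 0; -18/5 -11/5 0; 0 0 1]
T5·…·T1 = [69/25 38/25 0; -58/25 -41/25 0; 0 0 1]
T6·…·T1 = [207/50 57/25 0; -58/25 -41/25 0; 0 0 1]

T = [207/50 57/25 0; -58/25 -41/25 0; 0 0 1]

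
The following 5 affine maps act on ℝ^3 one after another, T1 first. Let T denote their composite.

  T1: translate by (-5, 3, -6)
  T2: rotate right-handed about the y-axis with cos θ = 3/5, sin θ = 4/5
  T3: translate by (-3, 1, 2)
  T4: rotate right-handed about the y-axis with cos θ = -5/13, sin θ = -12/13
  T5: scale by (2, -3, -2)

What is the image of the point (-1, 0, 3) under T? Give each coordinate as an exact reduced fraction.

T(p) = (-30/13, -12, 266/13)

T1 translate by (-5, 3, -6): (-1, 0, 3) → (-6, 3, -3)
T2 rotate right-handed about the y-axis with cos θ = 3/5, sin θ = 4/5: (-6, 3, -3) → (-6, 3, 3)
T3 translate by (-3, 1, 2): (-6, 3, 3) → (-9, 4, 5)
T4 rotate right-handed about the y-axis with cos θ = -5/13, sin θ = -12/13: (-9, 4, 5) → (-15/13, 4, -133/13)
T5 scale by (2, -3, -2): (-15/13, 4, -133/13) → (-30/13, -12, 266/13)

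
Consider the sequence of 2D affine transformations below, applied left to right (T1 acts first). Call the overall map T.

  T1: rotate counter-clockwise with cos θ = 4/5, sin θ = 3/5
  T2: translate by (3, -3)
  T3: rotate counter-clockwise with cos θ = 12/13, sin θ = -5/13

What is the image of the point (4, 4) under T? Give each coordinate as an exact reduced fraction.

T1 rotate counter-clockwise with cos θ = 4/5, sin θ = 3/5: (4, 4) → (4/5, 28/5)
T2 translate by (3, -3): (4/5, 28/5) → (19/5, 13/5)
T3 rotate counter-clockwise with cos θ = 12/13, sin θ = -5/13: (19/5, 13/5) → (293/65, 61/65)

T(p) = (293/65, 61/65)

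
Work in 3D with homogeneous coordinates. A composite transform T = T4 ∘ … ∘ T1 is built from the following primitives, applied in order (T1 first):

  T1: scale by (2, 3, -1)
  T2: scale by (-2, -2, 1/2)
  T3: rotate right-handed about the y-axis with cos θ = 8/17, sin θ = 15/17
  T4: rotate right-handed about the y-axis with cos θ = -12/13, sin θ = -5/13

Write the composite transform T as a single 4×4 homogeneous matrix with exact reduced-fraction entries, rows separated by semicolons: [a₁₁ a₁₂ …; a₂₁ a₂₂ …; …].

T1 = [2 0 0 0; 0 3 0 0; 0 0 -1 0; 0 0 0 1]
T2·T1 = [-4 0 0 0; 0 -6 0 0; 0 0 -1/2 0; 0 0 0 1]
T3·…·T1 = [-32/17 0 -15/34 0; 0 -6 0 0; 60/17 0 -4/17 0; 0 0 0 1]
T4·…·T1 = [84/221 0 110/221 0; 0 -6 0 0; -880/221 0 21/442 0; 0 0 0 1]

T = [84/221 0 110/221 0; 0 -6 0 0; -880/221 0 21/442 0; 0 0 0 1]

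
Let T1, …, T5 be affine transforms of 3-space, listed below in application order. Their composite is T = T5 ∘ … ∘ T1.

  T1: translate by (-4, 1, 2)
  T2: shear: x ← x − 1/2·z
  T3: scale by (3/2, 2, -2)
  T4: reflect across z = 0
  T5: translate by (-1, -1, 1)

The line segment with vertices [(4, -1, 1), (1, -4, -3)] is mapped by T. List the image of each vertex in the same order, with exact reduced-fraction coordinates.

image vertices: (-13/4, -1, 7), (-19/4, -7, -1)

T1 translate by (-4, 1, 2): (4, -1, 1) → (0, 0, 3); (1, -4, -3) → (-3, -3, -1)
T2 shear: x ← x − 1/2·z: (0, 0, 3) → (-3/2, 0, 3); (-3, -3, -1) → (-5/2, -3, -1)
T3 scale by (3/2, 2, -2): (-3/2, 0, 3) → (-9/4, 0, -6); (-5/2, -3, -1) → (-15/4, -6, 2)
T4 reflect across z = 0: (-9/4, 0, -6) → (-9/4, 0, 6); (-15/4, -6, 2) → (-15/4, -6, -2)
T5 translate by (-1, -1, 1): (-9/4, 0, 6) → (-13/4, -1, 7); (-15/4, -6, -2) → (-19/4, -7, -1)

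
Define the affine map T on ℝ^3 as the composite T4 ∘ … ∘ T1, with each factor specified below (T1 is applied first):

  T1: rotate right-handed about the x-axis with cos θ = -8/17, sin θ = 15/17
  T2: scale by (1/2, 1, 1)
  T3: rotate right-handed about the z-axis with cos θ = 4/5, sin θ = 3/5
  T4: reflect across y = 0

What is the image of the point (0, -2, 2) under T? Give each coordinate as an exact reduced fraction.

T(p) = (42/85, 56/85, -46/17)

T1 rotate right-handed about the x-axis with cos θ = -8/17, sin θ = 15/17: (0, -2, 2) → (0, -14/17, -46/17)
T2 scale by (1/2, 1, 1): (0, -14/17, -46/17) → (0, -14/17, -46/17)
T3 rotate right-handed about the z-axis with cos θ = 4/5, sin θ = 3/5: (0, -14/17, -46/17) → (42/85, -56/85, -46/17)
T4 reflect across y = 0: (42/85, -56/85, -46/17) → (42/85, 56/85, -46/17)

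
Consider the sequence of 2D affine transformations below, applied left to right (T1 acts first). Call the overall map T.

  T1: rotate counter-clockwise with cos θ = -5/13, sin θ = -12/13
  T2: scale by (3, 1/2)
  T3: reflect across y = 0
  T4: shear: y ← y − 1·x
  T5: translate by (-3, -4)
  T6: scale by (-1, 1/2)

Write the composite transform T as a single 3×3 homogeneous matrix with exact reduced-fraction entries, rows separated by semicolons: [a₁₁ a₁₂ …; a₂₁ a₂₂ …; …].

T = [15/13 -36/13 3; 21/26 -67/52 -2; 0 0 1]

T1 = [-5/13 12/13 0; -12/13 -5/13 0; 0 0 1]
T2·T1 = [-15/13 36/13 0; -6/13 -5/26 0; 0 0 1]
T3·…·T1 = [-15/13 36/13 0; 6/13 5/26 0; 0 0 1]
T4·…·T1 = [-15/13 36/13 0; 21/13 -67/26 0; 0 0 1]
T5·…·T1 = [-15/13 36/13 -3; 21/13 -67/26 -4; 0 0 1]
T6·…·T1 = [15/13 -36/13 3; 21/26 -67/52 -2; 0 0 1]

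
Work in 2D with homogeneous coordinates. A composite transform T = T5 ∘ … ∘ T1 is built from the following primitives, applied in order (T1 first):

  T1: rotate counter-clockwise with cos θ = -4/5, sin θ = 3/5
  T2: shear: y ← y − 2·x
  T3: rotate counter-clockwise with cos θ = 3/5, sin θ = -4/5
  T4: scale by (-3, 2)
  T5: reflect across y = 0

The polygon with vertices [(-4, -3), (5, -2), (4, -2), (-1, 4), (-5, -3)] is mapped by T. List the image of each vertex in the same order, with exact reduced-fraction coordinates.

image vertices: (15, 20), (-486/25, -418/25), (-78/5, -64/5), (108/25, -46/25), (471/25, 598/25)

T1 rotate counter-clockwise with cos θ = -4/5, sin θ = 3/5: (-4, -3) → (5, 0); (5, -2) → (-14/5, 23/5); (4, -2) → (-2, 4); (-1, 4) → (-8/5, -19/5); (-5, -3) → (29/5, -3/5)
T2 shear: y ← y − 2·x: (5, 0) → (5, -10); (-14/5, 23/5) → (-14/5, 51/5); (-2, 4) → (-2, 8); (-8/5, -19/5) → (-8/5, -3/5); (29/5, -3/5) → (29/5, -61/5)
T3 rotate counter-clockwise with cos θ = 3/5, sin θ = -4/5: (5, -10) → (-5, -10); (-14/5, 51/5) → (162/25, 209/25); (-2, 8) → (26/5, 32/5); (-8/5, -3/5) → (-36/25, 23/25); (29/5, -61/5) → (-157/25, -299/25)
T4 scale by (-3, 2): (-5, -10) → (15, -20); (162/25, 209/25) → (-486/25, 418/25); (26/5, 32/5) → (-78/5, 64/5); (-36/25, 23/25) → (108/25, 46/25); (-157/25, -299/25) → (471/25, -598/25)
T5 reflect across y = 0: (15, -20) → (15, 20); (-486/25, 418/25) → (-486/25, -418/25); (-78/5, 64/5) → (-78/5, -64/5); (108/25, 46/25) → (108/25, -46/25); (471/25, -598/25) → (471/25, 598/25)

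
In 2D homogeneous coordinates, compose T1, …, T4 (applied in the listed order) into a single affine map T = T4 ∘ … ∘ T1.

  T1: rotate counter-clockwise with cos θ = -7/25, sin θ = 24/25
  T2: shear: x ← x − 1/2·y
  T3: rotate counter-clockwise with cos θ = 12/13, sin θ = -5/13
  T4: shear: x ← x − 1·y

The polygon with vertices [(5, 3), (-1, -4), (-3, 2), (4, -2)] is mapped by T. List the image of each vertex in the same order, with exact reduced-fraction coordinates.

image vertices: (-6707/650, 3941/650), (1689/325, -457/325), (874/325, -1112/325), (-21/5, 23/5)

T1 rotate counter-clockwise with cos θ = -7/25, sin θ = 24/25: (5, 3) → (-107/25, 99/25); (-1, -4) → (103/25, 4/25); (-3, 2) → (-27/25, -86/25); (4, -2) → (4/5, 22/5)
T2 shear: x ← x − 1/2·y: (-107/25, 99/25) → (-313/50, 99/25); (103/25, 4/25) → (101/25, 4/25); (-27/25, -86/25) → (16/25, -86/25); (4/5, 22/5) → (-7/5, 22/5)
T3 rotate counter-clockwise with cos θ = 12/13, sin θ = -5/13: (-313/50, 99/25) → (-1383/325, 3941/650); (101/25, 4/25) → (1232/325, -457/325); (16/25, -86/25) → (-238/325, -1112/325); (-7/5, 22/5) → (2/5, 23/5)
T4 shear: x ← x − 1·y: (-1383/325, 3941/650) → (-6707/650, 3941/650); (1232/325, -457/325) → (1689/325, -457/325); (-238/325, -1112/325) → (874/325, -1112/325); (2/5, 23/5) → (-21/5, 23/5)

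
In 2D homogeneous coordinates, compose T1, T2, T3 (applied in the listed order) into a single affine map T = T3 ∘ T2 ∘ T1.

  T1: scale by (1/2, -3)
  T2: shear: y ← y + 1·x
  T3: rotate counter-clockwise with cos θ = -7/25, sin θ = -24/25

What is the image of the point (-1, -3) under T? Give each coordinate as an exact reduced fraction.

T1 scale by (1/2, -3): (-1, -3) → (-1/2, 9)
T2 shear: y ← y + 1·x: (-1/2, 9) → (-1/2, 17/2)
T3 rotate counter-clockwise with cos θ = -7/25, sin θ = -24/25: (-1/2, 17/2) → (83/10, -19/10)

T(p) = (83/10, -19/10)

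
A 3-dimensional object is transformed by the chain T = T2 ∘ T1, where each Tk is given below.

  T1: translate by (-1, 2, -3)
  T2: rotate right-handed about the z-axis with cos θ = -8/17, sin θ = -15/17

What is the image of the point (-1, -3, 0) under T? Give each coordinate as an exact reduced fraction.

T(p) = (1/17, 38/17, -3)

T1 translate by (-1, 2, -3): (-1, -3, 0) → (-2, -1, -3)
T2 rotate right-handed about the z-axis with cos θ = -8/17, sin θ = -15/17: (-2, -1, -3) → (1/17, 38/17, -3)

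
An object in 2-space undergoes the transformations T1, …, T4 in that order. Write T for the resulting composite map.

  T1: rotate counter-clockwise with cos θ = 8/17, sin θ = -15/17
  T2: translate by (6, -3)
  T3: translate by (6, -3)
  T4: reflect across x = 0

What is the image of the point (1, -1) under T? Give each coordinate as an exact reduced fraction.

T1 rotate counter-clockwise with cos θ = 8/17, sin θ = -15/17: (1, -1) → (-7/17, -23/17)
T2 translate by (6, -3): (-7/17, -23/17) → (95/17, -74/17)
T3 translate by (6, -3): (95/17, -74/17) → (197/17, -125/17)
T4 reflect across x = 0: (197/17, -125/17) → (-197/17, -125/17)

T(p) = (-197/17, -125/17)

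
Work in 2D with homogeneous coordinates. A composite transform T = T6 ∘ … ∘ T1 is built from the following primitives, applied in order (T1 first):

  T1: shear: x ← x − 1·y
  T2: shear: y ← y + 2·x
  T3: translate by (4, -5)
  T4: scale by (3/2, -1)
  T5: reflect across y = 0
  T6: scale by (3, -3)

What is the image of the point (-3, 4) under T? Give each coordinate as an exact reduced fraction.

T(p) = (-27/2, 45)

T1 shear: x ← x − 1·y: (-3, 4) → (-7, 4)
T2 shear: y ← y + 2·x: (-7, 4) → (-7, -10)
T3 translate by (4, -5): (-7, -10) → (-3, -15)
T4 scale by (3/2, -1): (-3, -15) → (-9/2, 15)
T5 reflect across y = 0: (-9/2, 15) → (-9/2, -15)
T6 scale by (3, -3): (-9/2, -15) → (-27/2, 45)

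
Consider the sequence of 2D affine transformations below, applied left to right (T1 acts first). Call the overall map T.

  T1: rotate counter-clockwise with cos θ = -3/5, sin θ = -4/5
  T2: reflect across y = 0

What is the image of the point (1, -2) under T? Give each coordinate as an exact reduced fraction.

T(p) = (-11/5, -2/5)

T1 rotate counter-clockwise with cos θ = -3/5, sin θ = -4/5: (1, -2) → (-11/5, 2/5)
T2 reflect across y = 0: (-11/5, 2/5) → (-11/5, -2/5)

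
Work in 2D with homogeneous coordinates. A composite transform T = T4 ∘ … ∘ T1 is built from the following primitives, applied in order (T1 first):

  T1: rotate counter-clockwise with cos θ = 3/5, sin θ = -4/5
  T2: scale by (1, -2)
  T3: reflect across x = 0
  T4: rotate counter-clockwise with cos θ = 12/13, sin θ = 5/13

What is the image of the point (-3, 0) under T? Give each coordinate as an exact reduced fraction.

T1 rotate counter-clockwise with cos θ = 3/5, sin θ = -4/5: (-3, 0) → (-9/5, 12/5)
T2 scale by (1, -2): (-9/5, 12/5) → (-9/5, -24/5)
T3 reflect across x = 0: (-9/5, -24/5) → (9/5, -24/5)
T4 rotate counter-clockwise with cos θ = 12/13, sin θ = 5/13: (9/5, -24/5) → (228/65, -243/65)

T(p) = (228/65, -243/65)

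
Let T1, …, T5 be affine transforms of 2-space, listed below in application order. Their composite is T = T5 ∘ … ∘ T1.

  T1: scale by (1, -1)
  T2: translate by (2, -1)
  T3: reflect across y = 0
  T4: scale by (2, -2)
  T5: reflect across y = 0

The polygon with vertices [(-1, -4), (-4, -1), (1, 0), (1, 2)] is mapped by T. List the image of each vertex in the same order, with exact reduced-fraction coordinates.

image vertices: (2, -6), (-4, 0), (6, 2), (6, 6)

T1 scale by (1, -1): (-1, -4) → (-1, 4); (-4, -1) → (-4, 1); (1, 0) → (1, 0); (1, 2) → (1, -2)
T2 translate by (2, -1): (-1, 4) → (1, 3); (-4, 1) → (-2, 0); (1, 0) → (3, -1); (1, -2) → (3, -3)
T3 reflect across y = 0: (1, 3) → (1, -3); (-2, 0) → (-2, 0); (3, -1) → (3, 1); (3, -3) → (3, 3)
T4 scale by (2, -2): (1, -3) → (2, 6); (-2, 0) → (-4, 0); (3, 1) → (6, -2); (3, 3) → (6, -6)
T5 reflect across y = 0: (2, 6) → (2, -6); (-4, 0) → (-4, 0); (6, -2) → (6, 2); (6, -6) → (6, 6)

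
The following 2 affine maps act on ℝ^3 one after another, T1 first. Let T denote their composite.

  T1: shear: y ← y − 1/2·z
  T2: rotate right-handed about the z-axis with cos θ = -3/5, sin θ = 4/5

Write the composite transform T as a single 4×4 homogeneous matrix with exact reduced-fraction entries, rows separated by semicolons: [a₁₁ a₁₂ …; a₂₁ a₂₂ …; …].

T = [-3/5 -4/5 2/5 0; 4/5 -3/5 3/10 0; 0 0 1 0; 0 0 0 1]

T1 = [1 0 0 0; 0 1 -1/2 0; 0 0 1 0; 0 0 0 1]
T2·T1 = [-3/5 -4/5 2/5 0; 4/5 -3/5 3/10 0; 0 0 1 0; 0 0 0 1]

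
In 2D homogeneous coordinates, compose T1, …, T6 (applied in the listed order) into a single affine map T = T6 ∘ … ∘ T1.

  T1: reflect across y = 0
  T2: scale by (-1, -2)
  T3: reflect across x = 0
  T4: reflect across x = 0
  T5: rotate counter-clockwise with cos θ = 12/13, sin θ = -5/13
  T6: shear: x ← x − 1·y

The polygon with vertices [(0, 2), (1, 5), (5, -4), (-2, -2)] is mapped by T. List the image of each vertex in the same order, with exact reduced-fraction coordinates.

image vertices: (-28/13, 48/13), (-87/13, 125/13), (-29/13, -71/13), (62/13, -58/13)

T1 reflect across y = 0: (0, 2) → (0, -2); (1, 5) → (1, -5); (5, -4) → (5, 4); (-2, -2) → (-2, 2)
T2 scale by (-1, -2): (0, -2) → (0, 4); (1, -5) → (-1, 10); (5, 4) → (-5, -8); (-2, 2) → (2, -4)
T3 reflect across x = 0: (0, 4) → (0, 4); (-1, 10) → (1, 10); (-5, -8) → (5, -8); (2, -4) → (-2, -4)
T4 reflect across x = 0: (0, 4) → (0, 4); (1, 10) → (-1, 10); (5, -8) → (-5, -8); (-2, -4) → (2, -4)
T5 rotate counter-clockwise with cos θ = 12/13, sin θ = -5/13: (0, 4) → (20/13, 48/13); (-1, 10) → (38/13, 125/13); (-5, -8) → (-100/13, -71/13); (2, -4) → (4/13, -58/13)
T6 shear: x ← x − 1·y: (20/13, 48/13) → (-28/13, 48/13); (38/13, 125/13) → (-87/13, 125/13); (-100/13, -71/13) → (-29/13, -71/13); (4/13, -58/13) → (62/13, -58/13)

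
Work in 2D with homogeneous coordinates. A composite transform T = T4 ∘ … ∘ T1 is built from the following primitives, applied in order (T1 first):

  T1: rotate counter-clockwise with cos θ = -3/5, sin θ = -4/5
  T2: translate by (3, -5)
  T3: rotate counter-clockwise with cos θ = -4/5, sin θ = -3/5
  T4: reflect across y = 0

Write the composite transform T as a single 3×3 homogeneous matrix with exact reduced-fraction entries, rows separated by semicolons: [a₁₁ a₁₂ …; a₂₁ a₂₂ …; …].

T1 = [-3/5 4/5 0; -4/5 -3/5 0; 0 0 1]
T2·T1 = [-3/5 4/5 3; -4/5 -3/5 -5; 0 0 1]
T3·…·T1 = [0 -1 -27/5; 1 0 11/5; 0 0 1]
T4·…·T1 = [0 -1 -27/5; -1 0 -11/5; 0 0 1]

T = [0 -1 -27/5; -1 0 -11/5; 0 0 1]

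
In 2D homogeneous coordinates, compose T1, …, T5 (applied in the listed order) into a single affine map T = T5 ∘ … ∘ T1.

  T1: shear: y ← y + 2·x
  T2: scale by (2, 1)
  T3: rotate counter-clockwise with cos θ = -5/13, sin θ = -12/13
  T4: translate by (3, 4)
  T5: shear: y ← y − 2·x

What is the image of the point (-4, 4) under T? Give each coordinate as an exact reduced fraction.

T(p) = (31/13, 106/13)

T1 shear: y ← y + 2·x: (-4, 4) → (-4, -4)
T2 scale by (2, 1): (-4, -4) → (-8, -4)
T3 rotate counter-clockwise with cos θ = -5/13, sin θ = -12/13: (-8, -4) → (-8/13, 116/13)
T4 translate by (3, 4): (-8/13, 116/13) → (31/13, 168/13)
T5 shear: y ← y − 2·x: (31/13, 168/13) → (31/13, 106/13)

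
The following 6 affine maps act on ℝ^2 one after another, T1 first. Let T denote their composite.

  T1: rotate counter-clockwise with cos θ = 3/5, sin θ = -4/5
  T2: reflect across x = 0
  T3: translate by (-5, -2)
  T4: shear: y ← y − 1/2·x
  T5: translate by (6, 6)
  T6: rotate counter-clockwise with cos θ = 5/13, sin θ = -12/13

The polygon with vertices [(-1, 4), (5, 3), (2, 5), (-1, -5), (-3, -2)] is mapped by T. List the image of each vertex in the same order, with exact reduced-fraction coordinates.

image vertices: (124/13, 371/65), (62/13, 439/65), (105/13, 1029/130), (4, -22/5), (94/13, -114/65)

T1 rotate counter-clockwise with cos θ = 3/5, sin θ = -4/5: (-1, 4) → (13/5, 16/5); (5, 3) → (27/5, -11/5); (2, 5) → (26/5, 7/5); (-1, -5) → (-23/5, -11/5); (-3, -2) → (-17/5, 6/5)
T2 reflect across x = 0: (13/5, 16/5) → (-13/5, 16/5); (27/5, -11/5) → (-27/5, -11/5); (26/5, 7/5) → (-26/5, 7/5); (-23/5, -11/5) → (23/5, -11/5); (-17/5, 6/5) → (17/5, 6/5)
T3 translate by (-5, -2): (-13/5, 16/5) → (-38/5, 6/5); (-27/5, -11/5) → (-52/5, -21/5); (-26/5, 7/5) → (-51/5, -3/5); (23/5, -11/5) → (-2/5, -21/5); (17/5, 6/5) → (-8/5, -4/5)
T4 shear: y ← y − 1/2·x: (-38/5, 6/5) → (-38/5, 5); (-52/5, -21/5) → (-52/5, 1); (-51/5, -3/5) → (-51/5, 9/2); (-2/5, -21/5) → (-2/5, -4); (-8/5, -4/5) → (-8/5, 0)
T5 translate by (6, 6): (-38/5, 5) → (-8/5, 11); (-52/5, 1) → (-22/5, 7); (-51/5, 9/2) → (-21/5, 21/2); (-2/5, -4) → (28/5, 2); (-8/5, 0) → (22/5, 6)
T6 rotate counter-clockwise with cos θ = 5/13, sin θ = -12/13: (-8/5, 11) → (124/13, 371/65); (-22/5, 7) → (62/13, 439/65); (-21/5, 21/2) → (105/13, 1029/130); (28/5, 2) → (4, -22/5); (22/5, 6) → (94/13, -114/65)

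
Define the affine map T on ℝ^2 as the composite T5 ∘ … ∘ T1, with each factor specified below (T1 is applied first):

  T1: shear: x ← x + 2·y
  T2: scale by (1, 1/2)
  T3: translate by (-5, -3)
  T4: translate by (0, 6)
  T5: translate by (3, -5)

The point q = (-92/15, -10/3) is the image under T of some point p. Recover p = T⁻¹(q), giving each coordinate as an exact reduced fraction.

p = (6/5, -8/3)

T1 = [1 2 0; 0 1 0; 0 0 1]
T2·T1 = [1 2 0; 0 1/2 0; 0 0 1]
T3·…·T1 = [1 2 -5; 0 1/2 -3; 0 0 1]
T4·…·T1 = [1 2 -5; 0 1/2 3; 0 0 1]
T5·…·T1 = [1 2 -2; 0 1/2 -2; 0 0 1]
det M = 1/2; M⁻¹ = [1 -4 -6; 0 2 4; 0 0 1]
M⁻¹ · (-92/15, -10/3)ᵀ = (6/5, -8/3)ᵀ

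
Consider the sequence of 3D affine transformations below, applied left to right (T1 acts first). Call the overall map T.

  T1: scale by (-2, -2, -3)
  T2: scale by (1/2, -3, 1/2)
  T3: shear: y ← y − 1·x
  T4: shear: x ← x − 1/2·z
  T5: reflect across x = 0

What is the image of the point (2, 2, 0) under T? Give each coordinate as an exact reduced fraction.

T1 scale by (-2, -2, -3): (2, 2, 0) → (-4, -4, 0)
T2 scale by (1/2, -3, 1/2): (-4, -4, 0) → (-2, 12, 0)
T3 shear: y ← y − 1·x: (-2, 12, 0) → (-2, 14, 0)
T4 shear: x ← x − 1/2·z: (-2, 14, 0) → (-2, 14, 0)
T5 reflect across x = 0: (-2, 14, 0) → (2, 14, 0)

T(p) = (2, 14, 0)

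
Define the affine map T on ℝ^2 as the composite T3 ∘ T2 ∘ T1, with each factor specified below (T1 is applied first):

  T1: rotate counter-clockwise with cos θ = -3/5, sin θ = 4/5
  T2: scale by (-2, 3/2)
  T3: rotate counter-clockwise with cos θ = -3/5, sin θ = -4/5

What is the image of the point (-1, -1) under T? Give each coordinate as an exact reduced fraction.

T(p) = (36/25, 121/50)

T1 rotate counter-clockwise with cos θ = -3/5, sin θ = 4/5: (-1, -1) → (7/5, -1/5)
T2 scale by (-2, 3/2): (7/5, -1/5) → (-14/5, -3/10)
T3 rotate counter-clockwise with cos θ = -3/5, sin θ = -4/5: (-14/5, -3/10) → (36/25, 121/50)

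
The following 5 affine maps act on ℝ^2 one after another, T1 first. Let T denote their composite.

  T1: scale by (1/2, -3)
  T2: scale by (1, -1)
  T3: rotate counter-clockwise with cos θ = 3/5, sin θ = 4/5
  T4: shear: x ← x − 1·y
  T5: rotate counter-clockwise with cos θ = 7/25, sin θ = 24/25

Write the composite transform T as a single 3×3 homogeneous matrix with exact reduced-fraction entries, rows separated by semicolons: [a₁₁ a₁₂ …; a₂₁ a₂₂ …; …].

T1 = [1/2 0 0; 0 -3 0; 0 0 1]
T2·T1 = [1/2 0 0; 0 3 0; 0 0 1]
T3·…·T1 = [3/10 -12/5 0; 2/5 9/5 0; 0 0 1]
T4·…·T1 = [-1/10 -21/5 0; 2/5 9/5 0; 0 0 1]
T5·…·T1 = [-103/250 -363/125 0; 2/125 -441/125 0; 0 0 1]

T = [-103/250 -363/125 0; 2/125 -441/125 0; 0 0 1]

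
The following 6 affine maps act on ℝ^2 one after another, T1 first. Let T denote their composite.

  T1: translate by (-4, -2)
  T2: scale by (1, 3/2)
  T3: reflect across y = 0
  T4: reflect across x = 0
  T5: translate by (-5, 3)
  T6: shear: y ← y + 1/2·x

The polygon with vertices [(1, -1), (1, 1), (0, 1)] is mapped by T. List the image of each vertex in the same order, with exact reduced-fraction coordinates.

T1 translate by (-4, -2): (1, -1) → (-3, -3); (1, 1) → (-3, -1); (0, 1) → (-4, -1)
T2 scale by (1, 3/2): (-3, -3) → (-3, -9/2); (-3, -1) → (-3, -3/2); (-4, -1) → (-4, -3/2)
T3 reflect across y = 0: (-3, -9/2) → (-3, 9/2); (-3, -3/2) → (-3, 3/2); (-4, -3/2) → (-4, 3/2)
T4 reflect across x = 0: (-3, 9/2) → (3, 9/2); (-3, 3/2) → (3, 3/2); (-4, 3/2) → (4, 3/2)
T5 translate by (-5, 3): (3, 9/2) → (-2, 15/2); (3, 3/2) → (-2, 9/2); (4, 3/2) → (-1, 9/2)
T6 shear: y ← y + 1/2·x: (-2, 15/2) → (-2, 13/2); (-2, 9/2) → (-2, 7/2); (-1, 9/2) → (-1, 4)

image vertices: (-2, 13/2), (-2, 7/2), (-1, 4)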